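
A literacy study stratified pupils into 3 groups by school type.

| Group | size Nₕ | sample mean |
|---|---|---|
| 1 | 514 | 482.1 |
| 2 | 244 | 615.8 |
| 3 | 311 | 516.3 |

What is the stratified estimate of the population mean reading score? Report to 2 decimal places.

N = 514 + 244 + 311 = 1069.
Weight each subgroup mean by Nₕ/N and sum.
Σ Nₕx̄ₕ = 514·482.1 + 244·615.8 + 311·516.3 = 247799.4 + 150255.2 + 160569.3 = 558623.9.
Divide by N: 558623.9 / 1069 = 522.5668... → 522.57.

522.57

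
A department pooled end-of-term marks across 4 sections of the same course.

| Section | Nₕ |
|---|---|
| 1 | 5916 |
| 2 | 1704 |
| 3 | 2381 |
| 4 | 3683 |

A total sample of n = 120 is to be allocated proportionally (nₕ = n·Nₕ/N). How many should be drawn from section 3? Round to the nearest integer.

21

Share of section 3 = 2381/13684 = 0.17400.
Allocate 120 × 0.17400 = 20.880... → 21.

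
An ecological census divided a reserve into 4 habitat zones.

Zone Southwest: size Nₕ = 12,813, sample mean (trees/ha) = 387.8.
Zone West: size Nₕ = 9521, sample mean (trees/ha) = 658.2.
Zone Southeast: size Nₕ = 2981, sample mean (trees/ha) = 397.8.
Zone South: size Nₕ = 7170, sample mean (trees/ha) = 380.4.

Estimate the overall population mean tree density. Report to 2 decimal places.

N = 32485; weights Wₕ = Nₕ/N = (0.3944, 0.2931, 0.0918, 0.2207).
x̄_st = Σ Wₕ·x̄ₕ = 0.3944·387.8 + 0.2931·658.2 + 0.0918·397.8 + 0.2207·380.4 ≈ 466.3356...
→ 466.34.

466.34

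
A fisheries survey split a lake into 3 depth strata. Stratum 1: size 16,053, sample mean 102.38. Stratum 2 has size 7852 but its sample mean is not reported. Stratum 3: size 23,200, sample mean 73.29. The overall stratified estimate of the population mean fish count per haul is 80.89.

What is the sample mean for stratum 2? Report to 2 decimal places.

59.41

N = 16053 + 7852 + 23200 = 47105.
Overall total = μ·N = 80.89·47105 = 3810323.45.
Subtract the known strata: 16053·102.38 + 23200·73.29 = 3343834.14.
Remaining total for stratum 2: 3810323.45 − 3343834.14 = 466489.31.
Divide by its size: 466489.31 / 7852 = 59.4103... → 59.41.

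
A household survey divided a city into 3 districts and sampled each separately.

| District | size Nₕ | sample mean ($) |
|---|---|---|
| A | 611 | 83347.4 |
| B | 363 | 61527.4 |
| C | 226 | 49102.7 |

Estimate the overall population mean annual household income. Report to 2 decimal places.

x̄_st = (Σ Nₕx̄ₕ) / (Σ Nₕ) = (611·83347.4 + 363·61527.4 + 226·49102.7) / 1200
= 84356917.8 / 1200 = 70297.4315 → 70297.43.

70297.43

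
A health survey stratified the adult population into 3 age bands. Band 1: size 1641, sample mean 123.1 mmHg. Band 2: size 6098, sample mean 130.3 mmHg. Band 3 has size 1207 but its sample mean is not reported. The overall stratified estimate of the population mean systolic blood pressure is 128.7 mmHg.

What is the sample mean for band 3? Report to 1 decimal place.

128.2

Σ Nₕx̄ₕ = N·μ, so 1207·x̄_3 = 8946·128.7 − (1641·123.1 + 6098·130.3).
= 1151350.2 − 996576.5 = 154773.7.
x̄_3 = 154773.7 / 1207 = 128.230... → 128.2.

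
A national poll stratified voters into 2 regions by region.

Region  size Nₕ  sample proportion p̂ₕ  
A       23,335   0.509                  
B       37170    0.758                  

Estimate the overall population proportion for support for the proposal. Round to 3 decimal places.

0.662

Wₕ = Nₕ/N with N = 60505: 0.3857, 0.6143.
p̂_st = 0.3857·0.509 + 0.6143·0.758 ≈ 0.66197... → 0.662.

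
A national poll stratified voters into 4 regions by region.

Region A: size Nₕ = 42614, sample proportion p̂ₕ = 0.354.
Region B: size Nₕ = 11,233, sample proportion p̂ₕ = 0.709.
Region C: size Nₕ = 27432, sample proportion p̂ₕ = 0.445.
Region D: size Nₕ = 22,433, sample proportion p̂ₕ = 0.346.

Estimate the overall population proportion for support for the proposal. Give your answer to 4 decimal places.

N = 42614 + 11233 + 27432 + 22433 = 103712.
Overall proportion = Σ (Nₕ/N)·p̂ₕ.
Σ Nₕp̂ₕ = 15085.356 + 7964.197 + 12207.24 + 7761.818 = 43018.611.
43018.611 / 103712 = 0.414789... → 0.4148.

0.4148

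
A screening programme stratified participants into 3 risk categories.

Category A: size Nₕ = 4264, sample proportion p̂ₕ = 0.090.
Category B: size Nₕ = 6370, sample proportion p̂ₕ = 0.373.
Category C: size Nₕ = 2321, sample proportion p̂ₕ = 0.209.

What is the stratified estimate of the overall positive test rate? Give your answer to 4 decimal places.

0.2505

N = 4264 + 6370 + 2321 = 12955.
Overall proportion = Σ (Nₕ/N)·p̂ₕ.
Σ Nₕp̂ₕ = 383.76 + 2376.01 + 485.089 = 3244.859.
3244.859 / 12955 = 0.250472... → 0.2505.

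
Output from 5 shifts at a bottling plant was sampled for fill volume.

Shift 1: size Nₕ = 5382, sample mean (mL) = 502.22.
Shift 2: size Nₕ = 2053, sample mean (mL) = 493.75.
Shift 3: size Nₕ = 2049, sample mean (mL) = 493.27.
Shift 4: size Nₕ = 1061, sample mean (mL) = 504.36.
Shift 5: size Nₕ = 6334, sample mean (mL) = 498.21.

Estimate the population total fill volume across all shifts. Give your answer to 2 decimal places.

1: 5382·502.22 = 2702948.04
2: 2053·493.75 = 1013668.75
3: 2049·493.27 = 1010710.23
4: 1061·504.36 = 535125.96
5: 6334·498.21 = 3155662.14
τ̂ = Σ Nₕx̄ₕ = 8418115.12.

8418115.12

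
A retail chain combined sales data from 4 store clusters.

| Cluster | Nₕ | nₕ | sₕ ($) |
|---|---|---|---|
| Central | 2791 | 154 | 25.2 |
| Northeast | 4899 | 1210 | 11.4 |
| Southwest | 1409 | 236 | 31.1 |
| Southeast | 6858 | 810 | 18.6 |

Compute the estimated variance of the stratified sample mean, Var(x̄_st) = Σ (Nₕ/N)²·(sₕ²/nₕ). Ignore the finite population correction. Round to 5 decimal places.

0.24712

N = 15957. Term for each stratum: Wₕ²sₕ²/nₕ.
Var(x̄_st) = 0.12615299 + 0.01012364 + 0.03195422 + 0.07889207 = 0.24712292 → 0.24712.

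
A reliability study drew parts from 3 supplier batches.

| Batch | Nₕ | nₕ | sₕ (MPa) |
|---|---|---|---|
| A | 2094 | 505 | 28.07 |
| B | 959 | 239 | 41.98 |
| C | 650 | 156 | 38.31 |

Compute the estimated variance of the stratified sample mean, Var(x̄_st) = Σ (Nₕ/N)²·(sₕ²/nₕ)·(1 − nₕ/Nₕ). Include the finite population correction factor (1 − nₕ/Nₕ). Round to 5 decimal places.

N = 3703; Wₕ = Nₕ/N.
batch A: (2094/3703)²·28.07²/505·(1 − 505/2094) = 0.37860522
batch B: (959/3703)²·41.98²/239·(1 − 239/959) = 0.37130487
batch C: (650/3703)²·38.31²/156·(1 − 156/650) = 0.22030918
Sum = 0.97021927 → 0.97022.

0.97022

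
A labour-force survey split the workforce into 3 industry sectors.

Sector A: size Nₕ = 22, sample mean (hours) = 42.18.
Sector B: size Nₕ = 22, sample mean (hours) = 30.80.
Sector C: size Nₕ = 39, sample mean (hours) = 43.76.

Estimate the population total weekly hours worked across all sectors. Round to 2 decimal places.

3312.20

Population total = Σ Nₕ·x̄ₕ (each stratum's size times its mean).
22·42.18 + 22·30.80 + 39·43.76 = 927.96 + 677.6 + 1706.64 = 3312.20.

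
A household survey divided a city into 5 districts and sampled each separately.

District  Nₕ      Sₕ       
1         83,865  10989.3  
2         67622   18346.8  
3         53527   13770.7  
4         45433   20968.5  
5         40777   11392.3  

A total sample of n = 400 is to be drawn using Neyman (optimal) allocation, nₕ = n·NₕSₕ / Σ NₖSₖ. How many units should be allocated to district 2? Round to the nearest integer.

115

Σ NₕSₕ = 83865·10989.3 + 67622·18346.8 + 53527·13770.7 + 45433·20968.5 + 40777·11392.3 = 4316574890.6.
Share for 2: 1240647309.6/4316574890.6 = 0.28741.
n_2 = 400 × 0.28741 = 114.966... → 115.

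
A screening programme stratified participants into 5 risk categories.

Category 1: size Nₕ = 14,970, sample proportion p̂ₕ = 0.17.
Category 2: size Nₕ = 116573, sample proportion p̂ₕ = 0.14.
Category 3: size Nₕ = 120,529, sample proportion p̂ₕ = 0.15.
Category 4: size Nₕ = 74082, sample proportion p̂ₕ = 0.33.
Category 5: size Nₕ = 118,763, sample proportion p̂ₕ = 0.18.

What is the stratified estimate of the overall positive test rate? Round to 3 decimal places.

0.186

N = 14970 + 116573 + 120529 + 74082 + 118763 = 444917.
Overall proportion = Σ (Nₕ/N)·p̂ₕ.
Σ Nₕp̂ₕ = 2544.9 + 16320.22 + 18079.35 + 24447.06 + 21377.34 = 82768.87.
82768.87 / 444917 = 0.18603... → 0.186.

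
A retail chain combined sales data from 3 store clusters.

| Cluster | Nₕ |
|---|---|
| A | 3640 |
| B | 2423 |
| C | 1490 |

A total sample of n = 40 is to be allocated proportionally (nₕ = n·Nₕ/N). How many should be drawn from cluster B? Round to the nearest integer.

N = 3640 + 2423 + 1490 = 7553.
n_B = 40·2423/7553 = 12.832... → 13.

13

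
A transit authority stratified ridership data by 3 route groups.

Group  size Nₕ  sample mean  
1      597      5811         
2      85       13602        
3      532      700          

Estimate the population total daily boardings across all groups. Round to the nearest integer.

4997737

1: 597·5811 = 3469167
2: 85·13602 = 1156170
3: 532·700 = 372400
τ̂ = Σ Nₕx̄ₕ = 4997737.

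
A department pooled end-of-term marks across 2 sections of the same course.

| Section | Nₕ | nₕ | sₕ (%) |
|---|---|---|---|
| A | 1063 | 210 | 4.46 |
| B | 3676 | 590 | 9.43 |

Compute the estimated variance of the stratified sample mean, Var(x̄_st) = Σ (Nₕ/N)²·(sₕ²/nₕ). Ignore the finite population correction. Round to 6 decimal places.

0.095454

N = 4739. Term for each stratum: Wₕ²sₕ²/nₕ.
Var(x̄_st) = 0.004765885 + 0.090687820 = 0.095453705 → 0.095454.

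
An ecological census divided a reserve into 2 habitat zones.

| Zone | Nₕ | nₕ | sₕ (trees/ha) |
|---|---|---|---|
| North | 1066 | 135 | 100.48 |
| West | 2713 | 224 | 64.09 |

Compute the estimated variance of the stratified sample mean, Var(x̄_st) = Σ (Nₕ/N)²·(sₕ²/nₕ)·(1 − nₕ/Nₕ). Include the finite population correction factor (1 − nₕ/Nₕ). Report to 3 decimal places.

N = 3779. Term for each stratum: Wₕ²sₕ²/nₕ·(1−nₕ/Nₕ).
Var(x̄_st) = 5.197310 + 8.670685 = 13.867995 → 13.868.

13.868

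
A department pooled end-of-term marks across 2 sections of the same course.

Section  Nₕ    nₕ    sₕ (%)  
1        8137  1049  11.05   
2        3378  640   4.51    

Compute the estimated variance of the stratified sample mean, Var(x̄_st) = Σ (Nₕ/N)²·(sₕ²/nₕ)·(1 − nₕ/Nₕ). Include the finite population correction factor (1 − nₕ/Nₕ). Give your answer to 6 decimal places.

0.052847

N = 11515; Wₕ = Nₕ/N.
section 1: (8137/11515)²·11.05²/1049·(1 − 1049/8137) = 0.050630149
section 2: (3378/11515)²·4.51²/640·(1 − 640/3378) = 0.002216860
Sum = 0.052847010 → 0.052847.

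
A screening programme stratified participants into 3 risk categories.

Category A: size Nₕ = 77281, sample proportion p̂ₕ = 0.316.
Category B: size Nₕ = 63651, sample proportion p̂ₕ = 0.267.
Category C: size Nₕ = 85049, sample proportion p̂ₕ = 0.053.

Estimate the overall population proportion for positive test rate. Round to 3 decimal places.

N = 77281 + 63651 + 85049 = 225981.
Overall proportion = Σ (Nₕ/N)·p̂ₕ.
Σ Nₕp̂ₕ = 24420.796 + 16994.817 + 4507.597 = 45923.21.
45923.21 / 225981 = 0.20322... → 0.203.

0.203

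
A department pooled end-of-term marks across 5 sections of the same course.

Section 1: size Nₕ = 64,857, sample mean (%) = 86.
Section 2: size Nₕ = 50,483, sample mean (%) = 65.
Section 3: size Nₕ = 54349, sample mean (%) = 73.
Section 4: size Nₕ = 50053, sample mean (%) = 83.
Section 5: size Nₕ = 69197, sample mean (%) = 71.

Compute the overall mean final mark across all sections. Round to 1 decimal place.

75.8

N = 288939; weights Wₕ = Nₕ/N = (0.2245, 0.1747, 0.1881, 0.1732, 0.2395).
x̄_st = Σ Wₕ·x̄ₕ = 0.2245·86 + 0.1747·65 + 0.1881·73 + 0.1732·83 + 0.2395·71 ≈ 75.774...
→ 75.8.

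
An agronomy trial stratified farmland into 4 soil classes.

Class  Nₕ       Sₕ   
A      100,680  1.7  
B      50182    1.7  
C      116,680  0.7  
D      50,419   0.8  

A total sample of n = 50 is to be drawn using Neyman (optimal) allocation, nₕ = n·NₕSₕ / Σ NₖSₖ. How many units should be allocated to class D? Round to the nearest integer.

Σ NₕSₕ = 100680·1.7 + 50182·1.7 + 116680·0.7 + 50419·0.8 = 378476.6.
Share for D: 40335.2/378476.6 = 0.10657.
n_D = 50 × 0.10657 = 5.329... → 5.

5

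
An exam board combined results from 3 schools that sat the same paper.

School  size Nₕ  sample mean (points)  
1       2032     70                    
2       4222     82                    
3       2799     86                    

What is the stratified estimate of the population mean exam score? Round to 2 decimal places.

80.54

x̄_st = (Σ Nₕx̄ₕ) / (Σ Nₕ) = (2032·70 + 4222·82 + 2799·86) / 9053
= 729158 / 9053 = 80.5432... → 80.54.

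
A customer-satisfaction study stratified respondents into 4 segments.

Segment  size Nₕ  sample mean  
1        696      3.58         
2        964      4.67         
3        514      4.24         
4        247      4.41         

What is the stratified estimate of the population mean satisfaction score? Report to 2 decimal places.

4.24

N = 2421; weights Wₕ = Nₕ/N = (0.2875, 0.3982, 0.2123, 0.1020).
x̄_st = Σ Wₕ·x̄ₕ = 0.2875·3.58 + 0.3982·4.67 + 0.2123·4.24 + 0.1020·4.41 ≈ 4.2388...
→ 4.24.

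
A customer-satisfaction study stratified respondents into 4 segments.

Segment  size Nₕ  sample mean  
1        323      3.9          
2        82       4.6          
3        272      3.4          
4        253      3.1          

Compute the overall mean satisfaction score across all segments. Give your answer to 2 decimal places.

N = 930; weights Wₕ = Nₕ/N = (0.3473, 0.0882, 0.2925, 0.2720).
x̄_st = Σ Wₕ·x̄ₕ = 0.3473·3.9 + 0.0882·4.6 + 0.2925·3.4 + 0.2720·3.1 ≈ 3.5978...
→ 3.60.

3.60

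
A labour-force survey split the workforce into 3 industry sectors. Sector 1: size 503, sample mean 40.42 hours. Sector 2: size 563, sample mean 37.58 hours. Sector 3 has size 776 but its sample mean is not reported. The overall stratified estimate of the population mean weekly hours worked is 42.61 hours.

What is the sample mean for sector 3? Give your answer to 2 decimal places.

47.68

Σ Nₕx̄ₕ = N·μ, so 776·x̄_3 = 1842·42.61 − (503·40.42 + 563·37.58).
= 78487.62 − 41488.8 = 36998.82.
x̄_3 = 36998.82 / 776 = 47.6789... → 47.68.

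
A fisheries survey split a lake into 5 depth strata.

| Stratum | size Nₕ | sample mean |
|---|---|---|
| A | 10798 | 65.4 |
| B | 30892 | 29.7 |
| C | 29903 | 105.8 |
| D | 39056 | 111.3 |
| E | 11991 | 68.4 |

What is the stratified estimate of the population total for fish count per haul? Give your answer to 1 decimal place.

Estimate total by summing Nₕ·x̄ₕ over strata.
10798·65.4 + 30892·29.7 + 29903·105.8 + 39056·111.3 + 11991·68.4 = 706189.2 + 917492.4 + 3163737.4 + 4346932.8 + 820184.4 = 9954536.2.

9954536.2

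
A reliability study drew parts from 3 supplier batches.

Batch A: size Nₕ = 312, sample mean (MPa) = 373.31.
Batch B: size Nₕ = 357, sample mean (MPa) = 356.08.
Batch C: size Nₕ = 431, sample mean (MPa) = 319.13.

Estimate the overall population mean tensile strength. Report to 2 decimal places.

346.49

N = 312 + 357 + 431 = 1100.
Weight each subgroup mean by Nₕ/N and sum.
Σ Nₕx̄ₕ = 312·373.31 + 357·356.08 + 431·319.13 = 116472.72 + 127120.56 + 137545.03 = 381138.31.
Divide by N: 381138.31 / 1100 = 346.4894... → 346.49.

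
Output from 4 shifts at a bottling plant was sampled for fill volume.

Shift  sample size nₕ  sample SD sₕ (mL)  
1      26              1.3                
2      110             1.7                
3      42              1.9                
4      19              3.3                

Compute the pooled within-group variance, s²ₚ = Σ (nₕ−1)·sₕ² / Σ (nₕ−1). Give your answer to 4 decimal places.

3.6336

1: (26−1)·1.3² = 25·1.69 = 42.25
2: (110−1)·1.7² = 109·2.89 = 315.01
3: (42−1)·1.9² = 41·3.61 = 148.01
4: (19−1)·3.3² = 18·10.89 = 196.02
Numerator = 701.29; denominator = Σ(nₕ−1) = 193.
s²ₚ = 701.29/193 = 3.633627... → 3.6336.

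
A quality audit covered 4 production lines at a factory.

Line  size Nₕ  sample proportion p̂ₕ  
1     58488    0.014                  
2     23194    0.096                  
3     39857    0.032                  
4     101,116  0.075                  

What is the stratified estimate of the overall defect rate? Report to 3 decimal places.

N = 58488 + 23194 + 39857 + 101116 = 222655.
Overall proportion = Σ (Nₕ/N)·p̂ₕ.
Σ Nₕp̂ₕ = 818.832 + 2226.624 + 1275.424 + 7583.7 = 11904.58.
11904.58 / 222655 = 0.05347... → 0.053.

0.053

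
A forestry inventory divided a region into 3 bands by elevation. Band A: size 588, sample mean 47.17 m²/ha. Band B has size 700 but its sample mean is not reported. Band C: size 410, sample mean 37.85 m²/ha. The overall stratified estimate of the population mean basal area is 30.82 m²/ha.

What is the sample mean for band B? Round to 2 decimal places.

12.97

N = 588 + 700 + 410 = 1698.
Overall total = μ·N = 30.82·1698 = 52332.36.
Subtract the known strata: 588·47.17 + 410·37.85 = 43254.46.
Remaining total for band B: 52332.36 − 43254.46 = 9077.9.
Divide by its size: 9077.9 / 700 = 12.9684... → 12.97.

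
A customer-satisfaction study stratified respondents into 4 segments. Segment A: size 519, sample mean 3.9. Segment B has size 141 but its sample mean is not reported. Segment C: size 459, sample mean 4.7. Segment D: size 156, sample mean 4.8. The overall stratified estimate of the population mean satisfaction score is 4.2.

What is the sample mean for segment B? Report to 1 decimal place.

N = 519 + 141 + 459 + 156 = 1275.
Overall total = μ·N = 4.2·1275 = 5355.
Subtract the known strata: 519·3.9 + 459·4.7 + 156·4.8 = 4930.2.
Remaining total for segment B: 5355 − 4930.2 = 424.8.
Divide by its size: 424.8 / 141 = 3.013... → 3.0.

3.0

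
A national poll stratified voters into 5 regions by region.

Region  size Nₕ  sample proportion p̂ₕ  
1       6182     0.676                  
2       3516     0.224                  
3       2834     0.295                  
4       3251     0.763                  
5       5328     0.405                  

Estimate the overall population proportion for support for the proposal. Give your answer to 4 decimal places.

N = 6182 + 3516 + 2834 + 3251 + 5328 = 21111.
Overall proportion = Σ (Nₕ/N)·p̂ₕ.
Σ Nₕp̂ₕ = 4179.032 + 787.584 + 836.03 + 2480.513 + 2157.84 = 10440.999.
10440.999 / 21111 = 0.494576... → 0.4946.

0.4946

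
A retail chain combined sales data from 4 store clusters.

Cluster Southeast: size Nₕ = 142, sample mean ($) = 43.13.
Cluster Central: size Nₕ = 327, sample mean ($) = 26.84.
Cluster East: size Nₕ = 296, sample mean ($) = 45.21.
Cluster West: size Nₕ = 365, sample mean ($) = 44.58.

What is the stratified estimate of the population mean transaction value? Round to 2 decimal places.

39.43

x̄_st = (Σ Nₕx̄ₕ) / (Σ Nₕ) = (142·43.13 + 327·26.84 + 296·45.21 + 365·44.58) / 1130
= 44555 / 1130 = 39.4292... → 39.43.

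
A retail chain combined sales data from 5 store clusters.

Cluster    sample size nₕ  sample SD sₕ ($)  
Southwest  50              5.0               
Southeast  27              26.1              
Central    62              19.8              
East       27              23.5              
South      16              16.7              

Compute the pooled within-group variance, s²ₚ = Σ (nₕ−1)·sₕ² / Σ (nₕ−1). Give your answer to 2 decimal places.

Degrees of freedom: 49 + 26 + 61 + 26 + 15 = 177.
Σ(nₕ−1)sₕ² = 49·25 + 26·681.21 + 61·392.04 + 26·552.25 + 15·278.89 = 61392.75.
s²ₚ = 61392.75 / 177 = 346.8517... → 346.85.

346.85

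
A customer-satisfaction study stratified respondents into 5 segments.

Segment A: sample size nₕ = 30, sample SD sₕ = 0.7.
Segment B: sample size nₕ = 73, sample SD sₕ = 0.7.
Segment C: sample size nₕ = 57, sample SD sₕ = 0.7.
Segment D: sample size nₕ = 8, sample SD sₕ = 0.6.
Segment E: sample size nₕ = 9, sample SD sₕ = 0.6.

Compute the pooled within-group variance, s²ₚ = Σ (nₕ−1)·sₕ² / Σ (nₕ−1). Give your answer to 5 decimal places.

A: (30−1)·0.7² = 29·0.49 = 14.21
B: (73−1)·0.7² = 72·0.49 = 35.28
C: (57−1)·0.7² = 56·0.49 = 27.44
D: (8−1)·0.6² = 7·0.36 = 2.52
E: (9−1)·0.6² = 8·0.36 = 2.88
Numerator = 82.33; denominator = Σ(nₕ−1) = 172.
s²ₚ = 82.33/172 = 0.4786628... → 0.47866.

0.47866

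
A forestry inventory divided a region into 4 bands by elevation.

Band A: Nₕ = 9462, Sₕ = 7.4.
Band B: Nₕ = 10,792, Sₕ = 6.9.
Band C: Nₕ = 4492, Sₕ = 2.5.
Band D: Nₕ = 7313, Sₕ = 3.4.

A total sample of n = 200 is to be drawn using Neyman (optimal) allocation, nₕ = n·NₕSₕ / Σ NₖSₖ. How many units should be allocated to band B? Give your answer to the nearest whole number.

Σ NₕSₕ = 9462·7.4 + 10792·6.9 + 4492·2.5 + 7313·3.4 = 180577.8.
Share for B: 74464.8/180577.8 = 0.41237.
n_B = 200 × 0.41237 = 82.474... → 82.

82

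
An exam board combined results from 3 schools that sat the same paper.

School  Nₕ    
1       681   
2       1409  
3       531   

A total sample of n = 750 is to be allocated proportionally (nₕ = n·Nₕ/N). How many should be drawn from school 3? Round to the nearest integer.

152

Share of school 3 = 531/2621 = 0.20259.
Allocate 750 × 0.20259 = 151.946... → 152.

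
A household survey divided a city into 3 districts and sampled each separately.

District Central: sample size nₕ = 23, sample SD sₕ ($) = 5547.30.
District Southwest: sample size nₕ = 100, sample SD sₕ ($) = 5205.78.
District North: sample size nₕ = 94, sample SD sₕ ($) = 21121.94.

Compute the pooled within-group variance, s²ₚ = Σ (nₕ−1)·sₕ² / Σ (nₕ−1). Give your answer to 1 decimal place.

209582199.6

Central: (23−1)·5547.30² = 22·30772537.29 = 676995820.38
Southwest: (100−1)·5205.78² = 99·27100145.4084 = 2682914395.4316
North: (94−1)·21121.94² = 93·446136349.3636 = 41490680490.8148
Numerator = 44850590706.6264; denominator = Σ(nₕ−1) = 214.
s²ₚ = 44850590706.6264/214 = 209582199.564... → 209582199.6.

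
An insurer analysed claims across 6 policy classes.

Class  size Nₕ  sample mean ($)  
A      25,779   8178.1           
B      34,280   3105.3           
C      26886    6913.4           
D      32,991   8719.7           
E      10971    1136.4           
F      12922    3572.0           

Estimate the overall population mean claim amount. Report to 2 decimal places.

N = 143829; weights Wₕ = Nₕ/N = (0.1792, 0.2383, 0.1869, 0.2294, 0.0763, 0.0898).
x̄_st = Σ Wₕ·x̄ₕ = 0.1792·8178.1 + 0.2383·3105.3 + 0.1869·6913.4 + 0.2294·8719.7 + 0.0763·1136.4 + 0.0898·3572.0 ≈ 5905.9233...
→ 5905.92.

5905.92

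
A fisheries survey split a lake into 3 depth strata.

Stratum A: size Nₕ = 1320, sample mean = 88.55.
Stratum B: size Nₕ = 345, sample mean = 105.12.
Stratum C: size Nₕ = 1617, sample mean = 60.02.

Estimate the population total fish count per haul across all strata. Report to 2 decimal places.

250204.74

A: 1320·88.55 = 116886
B: 345·105.12 = 36266.4
C: 1617·60.02 = 97052.34
τ̂ = Σ Nₕx̄ₕ = 250204.74.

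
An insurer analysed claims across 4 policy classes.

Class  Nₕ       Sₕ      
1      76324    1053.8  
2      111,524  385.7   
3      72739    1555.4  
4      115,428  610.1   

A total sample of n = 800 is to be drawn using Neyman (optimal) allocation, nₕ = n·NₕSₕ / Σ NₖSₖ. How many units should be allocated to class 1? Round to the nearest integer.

210

1: NₕSₕ = 76324·1053.8 = 80430231.2
2: NₕSₕ = 111524·385.7 = 43014806.8
3: NₕSₕ = 72739·1555.4 = 113138240.6
4: NₕSₕ = 115428·610.1 = 70422622.8
Σ NₕSₕ = 307005901.4.
n_1 = 800·80430231.2/307005901.4 = 209.586... → 210.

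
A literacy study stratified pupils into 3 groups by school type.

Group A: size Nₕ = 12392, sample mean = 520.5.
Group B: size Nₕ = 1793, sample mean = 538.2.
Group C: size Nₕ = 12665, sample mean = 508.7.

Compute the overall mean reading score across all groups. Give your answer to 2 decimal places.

516.12

N = 12392 + 1793 + 12665 = 26850.
Weight each subgroup mean by Nₕ/N and sum.
Σ Nₕx̄ₕ = 12392·520.5 + 1793·538.2 + 12665·508.7 = 6450036 + 964992.6 + 6442685.5 = 13857714.1.
Divide by N: 13857714.1 / 26850 = 516.1160... → 516.12.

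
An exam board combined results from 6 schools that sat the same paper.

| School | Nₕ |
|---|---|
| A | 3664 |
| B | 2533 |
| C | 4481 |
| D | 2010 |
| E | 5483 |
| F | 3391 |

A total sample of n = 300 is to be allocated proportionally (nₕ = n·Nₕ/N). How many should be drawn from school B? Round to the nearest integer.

N = 3664 + 2533 + 4481 + 2010 + 5483 + 3391 = 21562.
n_B = 300·2533/21562 = 35.243... → 35.

35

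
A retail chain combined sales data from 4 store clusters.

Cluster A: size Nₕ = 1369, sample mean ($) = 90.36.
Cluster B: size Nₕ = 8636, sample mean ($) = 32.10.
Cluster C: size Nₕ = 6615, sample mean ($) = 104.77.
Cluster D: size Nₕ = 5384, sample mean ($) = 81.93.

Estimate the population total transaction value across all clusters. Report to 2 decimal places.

1535083.11

Estimate total by summing Nₕ·x̄ₕ over strata.
1369·90.36 + 8636·32.10 + 6615·104.77 + 5384·81.93 = 123702.84 + 277215.6 + 693053.55 + 441111.12 = 1535083.11.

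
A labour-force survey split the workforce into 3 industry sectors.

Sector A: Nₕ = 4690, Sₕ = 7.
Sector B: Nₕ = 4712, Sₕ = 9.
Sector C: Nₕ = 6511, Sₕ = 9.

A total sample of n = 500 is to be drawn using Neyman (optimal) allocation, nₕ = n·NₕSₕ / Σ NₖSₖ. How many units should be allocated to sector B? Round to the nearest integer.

158

A: NₕSₕ = 4690·7 = 32830
B: NₕSₕ = 4712·9 = 42408
C: NₕSₕ = 6511·9 = 58599
Σ NₕSₕ = 133837.
n_B = 500·42408/133837 = 158.432... → 158.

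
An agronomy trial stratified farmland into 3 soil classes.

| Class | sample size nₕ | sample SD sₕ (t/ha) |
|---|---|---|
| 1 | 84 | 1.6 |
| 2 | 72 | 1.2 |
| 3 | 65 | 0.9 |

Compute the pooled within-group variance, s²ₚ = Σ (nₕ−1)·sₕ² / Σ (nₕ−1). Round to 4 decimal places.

Degrees of freedom: 83 + 71 + 64 = 218.
Σ(nₕ−1)sₕ² = 83·2.56 + 71·1.44 + 64·0.81 = 366.56.
s²ₚ = 366.56 / 218 = 1.681468... → 1.6815.

1.6815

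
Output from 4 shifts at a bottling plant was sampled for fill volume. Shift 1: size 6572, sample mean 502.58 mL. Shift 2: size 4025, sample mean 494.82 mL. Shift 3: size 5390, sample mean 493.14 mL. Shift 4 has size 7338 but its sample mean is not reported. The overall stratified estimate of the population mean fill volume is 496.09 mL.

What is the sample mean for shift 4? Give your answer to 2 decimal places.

493.14

N = 6572 + 4025 + 5390 + 7338 = 23325.
Overall total = μ·N = 496.09·23325 = 11571299.25.
Subtract the known strata: 6572·502.58 + 4025·494.82 + 5390·493.14 = 7952630.86.
Remaining total for shift 4: 11571299.25 − 7952630.86 = 3618668.39.
Divide by its size: 3618668.39 / 7338 = 493.1410... → 493.14.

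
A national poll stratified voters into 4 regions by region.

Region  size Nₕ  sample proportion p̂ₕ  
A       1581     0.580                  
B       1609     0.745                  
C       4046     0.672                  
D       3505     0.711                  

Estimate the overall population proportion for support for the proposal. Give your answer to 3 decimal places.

N = 1581 + 1609 + 4046 + 3505 = 10741.
Overall proportion = Σ (Nₕ/N)·p̂ₕ.
Σ Nₕp̂ₕ = 916.98 + 1198.705 + 2718.912 + 2492.055 = 7326.652.
7326.652 / 10741 = 0.68212... → 0.682.

0.682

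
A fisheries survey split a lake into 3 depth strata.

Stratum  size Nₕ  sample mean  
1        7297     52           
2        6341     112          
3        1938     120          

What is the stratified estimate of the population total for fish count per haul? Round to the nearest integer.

1: 7297·52 = 379444
2: 6341·112 = 710192
3: 1938·120 = 232560
τ̂ = Σ Nₕx̄ₕ = 1322196.

1322196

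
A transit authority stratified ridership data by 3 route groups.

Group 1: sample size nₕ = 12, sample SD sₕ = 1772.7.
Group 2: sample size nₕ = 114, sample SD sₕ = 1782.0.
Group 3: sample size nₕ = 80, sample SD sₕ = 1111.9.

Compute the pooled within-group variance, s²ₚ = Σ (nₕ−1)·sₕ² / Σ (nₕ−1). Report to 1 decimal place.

2419067.7

1: (12−1)·1772.7² = 11·3142465.29 = 34567118.19
2: (114−1)·1782.0² = 113·3175524 = 358834212
3: (80−1)·1111.9² = 79·1236321.61 = 97669407.19
Numerator = 491070737.38; denominator = Σ(nₕ−1) = 203.
s²ₚ = 491070737.38/203 = 2419067.672... → 2419067.7.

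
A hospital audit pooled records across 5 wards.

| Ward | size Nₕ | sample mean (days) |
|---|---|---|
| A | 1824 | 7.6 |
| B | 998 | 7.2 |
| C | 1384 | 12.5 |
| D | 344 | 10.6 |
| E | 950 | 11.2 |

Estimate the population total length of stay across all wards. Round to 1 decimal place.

52634.4

Estimate total by summing Nₕ·x̄ₕ over strata.
1824·7.6 + 998·7.2 + 1384·12.5 + 344·10.6 + 950·11.2 = 13862.4 + 7185.6 + 17300 + 3646.4 + 10640 = 52634.4.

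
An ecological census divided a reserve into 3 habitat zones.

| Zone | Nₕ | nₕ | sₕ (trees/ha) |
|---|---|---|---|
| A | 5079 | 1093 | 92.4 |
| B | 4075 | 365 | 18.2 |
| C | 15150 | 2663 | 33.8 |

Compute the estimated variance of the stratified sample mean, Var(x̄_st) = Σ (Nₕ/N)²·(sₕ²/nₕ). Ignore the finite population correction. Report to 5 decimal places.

N = 24304; Wₕ = Nₕ/N.
zone A: (5079/24304)²·92.4²/1093 = 0.34113375
zone B: (4075/24304)²·18.2²/365 = 0.02551230
zone C: (15150/24304)²·33.8²/2663 = 0.16669861
Sum = 0.53334467 → 0.53334.

0.53334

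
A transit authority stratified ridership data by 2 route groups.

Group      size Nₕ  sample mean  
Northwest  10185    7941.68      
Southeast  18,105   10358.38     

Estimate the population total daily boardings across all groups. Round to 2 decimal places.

Population total = Σ Nₕ·x̄ₕ (each stratum's size times its mean).
10185·7941.68 + 18105·10358.38 = 80886010.8 + 187538469.9 = 268424480.70.

268424480.70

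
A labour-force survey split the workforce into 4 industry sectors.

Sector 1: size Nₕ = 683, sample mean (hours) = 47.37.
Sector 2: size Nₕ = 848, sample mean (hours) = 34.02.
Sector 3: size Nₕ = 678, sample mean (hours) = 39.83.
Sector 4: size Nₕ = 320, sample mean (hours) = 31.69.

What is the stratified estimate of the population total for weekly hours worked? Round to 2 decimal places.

98348.21

Estimate total by summing Nₕ·x̄ₕ over strata.
683·47.37 + 848·34.02 + 678·39.83 + 320·31.69 = 32353.71 + 28848.96 + 27004.74 + 10140.8 = 98348.21.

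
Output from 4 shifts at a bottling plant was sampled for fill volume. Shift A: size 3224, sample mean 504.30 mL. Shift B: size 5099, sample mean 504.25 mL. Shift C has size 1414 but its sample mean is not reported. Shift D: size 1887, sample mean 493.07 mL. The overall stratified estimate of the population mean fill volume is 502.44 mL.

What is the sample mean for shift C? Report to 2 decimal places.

Σ Nₕx̄ₕ = N·μ, so 1414·x̄_C = 11624·502.44 − (3224·504.30 + 5099·504.25 + 1887·493.07).
= 5840362.56 − 5127457.04 = 712905.52.
x̄_C = 712905.52 / 1414 = 504.1765... → 504.18.

504.18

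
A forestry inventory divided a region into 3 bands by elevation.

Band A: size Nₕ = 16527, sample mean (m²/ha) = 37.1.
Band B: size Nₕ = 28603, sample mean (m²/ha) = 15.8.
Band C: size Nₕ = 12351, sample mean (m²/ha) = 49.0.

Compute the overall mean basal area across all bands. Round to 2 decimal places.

29.06

N = 16527 + 28603 + 12351 = 57481.
The stratified mean weights each stratum mean by its population share Nₕ/N.
Σ Nₕx̄ₕ = 16527·37.1 + 28603·15.8 + 12351·49.0 = 613151.7 + 451927.4 + 605199 = 1670278.1.
Divide by N: 1670278.1 / 57481 = 29.0579... → 29.06.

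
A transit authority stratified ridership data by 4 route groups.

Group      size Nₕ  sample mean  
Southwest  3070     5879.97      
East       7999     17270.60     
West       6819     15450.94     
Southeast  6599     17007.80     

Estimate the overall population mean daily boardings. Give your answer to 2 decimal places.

N = 3070 + 7999 + 6819 + 6599 = 24487.
The stratified mean weights each stratum mean by its population share Nₕ/N.
Σ Nₕx̄ₕ = 3070·5879.97 + 7999·17270.60 + 6819·15450.94 + 6599·17007.80 = 18051507.9 + 138147529.4 + 105359959.86 + 112234472.2 = 373793469.36.
Divide by N: 373793469.36 / 24487 = 15264.9761... → 15264.98.

15264.98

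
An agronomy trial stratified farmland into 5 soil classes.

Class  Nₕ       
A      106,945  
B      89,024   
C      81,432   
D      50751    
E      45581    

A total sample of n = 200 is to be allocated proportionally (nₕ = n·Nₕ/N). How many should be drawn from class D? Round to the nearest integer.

Share of class D = 50751/373733 = 0.13579.
Allocate 200 × 0.13579 = 27.159... → 27.

27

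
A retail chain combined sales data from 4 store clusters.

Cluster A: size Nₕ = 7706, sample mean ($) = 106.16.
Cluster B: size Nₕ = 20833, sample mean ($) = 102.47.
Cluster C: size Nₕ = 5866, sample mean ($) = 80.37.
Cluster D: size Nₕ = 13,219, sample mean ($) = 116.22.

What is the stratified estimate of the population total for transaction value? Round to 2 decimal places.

4960589.07

A: 7706·106.16 = 818068.96
B: 20833·102.47 = 2134757.51
C: 5866·80.37 = 471450.42
D: 13219·116.22 = 1536312.18
τ̂ = Σ Nₕx̄ₕ = 4960589.07.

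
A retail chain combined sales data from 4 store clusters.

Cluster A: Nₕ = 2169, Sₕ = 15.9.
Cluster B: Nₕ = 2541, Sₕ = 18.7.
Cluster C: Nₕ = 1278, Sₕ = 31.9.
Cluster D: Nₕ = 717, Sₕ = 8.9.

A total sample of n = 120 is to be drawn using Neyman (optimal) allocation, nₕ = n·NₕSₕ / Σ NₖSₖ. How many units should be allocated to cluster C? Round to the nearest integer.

A: NₕSₕ = 2169·15.9 = 34487.1
B: NₕSₕ = 2541·18.7 = 47516.7
C: NₕSₕ = 1278·31.9 = 40768.2
D: NₕSₕ = 717·8.9 = 6381.3
Σ NₕSₕ = 129153.3.
n_C = 120·40768.2/129153.3 = 37.879... → 38.

38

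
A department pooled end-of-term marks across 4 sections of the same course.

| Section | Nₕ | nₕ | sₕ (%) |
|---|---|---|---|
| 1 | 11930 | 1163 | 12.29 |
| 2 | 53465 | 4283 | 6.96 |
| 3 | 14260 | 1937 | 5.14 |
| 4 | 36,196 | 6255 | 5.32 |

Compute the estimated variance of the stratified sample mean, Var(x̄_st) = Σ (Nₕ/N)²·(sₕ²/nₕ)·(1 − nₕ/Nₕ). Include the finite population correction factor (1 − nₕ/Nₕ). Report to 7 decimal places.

N = 115851; Wₕ = Nₕ/N.
section 1: (11930/115851)²·12.29²/1163·(1 − 1163/11930) = 0.0012429671
section 2: (53465/115851)²·6.96²/4283·(1 − 4283/53465) = 0.0022158818
section 3: (14260/115851)²·5.14²/1937·(1 − 1937/14260) = 0.0001785801
section 4: (36196/115851)²·5.32²/6255·(1 − 6255/36196) = 0.0003653619
Sum = 0.0040027909 → 0.0040028.

0.0040028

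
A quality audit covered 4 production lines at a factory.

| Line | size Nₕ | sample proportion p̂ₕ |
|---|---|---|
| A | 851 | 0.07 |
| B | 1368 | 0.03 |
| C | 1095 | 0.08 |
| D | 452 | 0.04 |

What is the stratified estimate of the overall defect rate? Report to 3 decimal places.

0.055

Wₕ = Nₕ/N with N = 3766: 0.2260, 0.3633, 0.2908, 0.1200.
p̂_st = 0.2260·0.07 + 0.3633·0.03 + 0.2908·0.08 + 0.1200·0.04 ≈ 0.05478... → 0.055.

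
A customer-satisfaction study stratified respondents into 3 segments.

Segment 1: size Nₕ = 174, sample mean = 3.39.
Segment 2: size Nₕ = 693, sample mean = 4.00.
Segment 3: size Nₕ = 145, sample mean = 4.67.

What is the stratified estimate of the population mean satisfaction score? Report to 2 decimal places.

x̄_st = (Σ Nₕx̄ₕ) / (Σ Nₕ) = (174·3.39 + 693·4.00 + 145·4.67) / 1012
= 4039.01 / 1012 = 3.9911... → 3.99.

3.99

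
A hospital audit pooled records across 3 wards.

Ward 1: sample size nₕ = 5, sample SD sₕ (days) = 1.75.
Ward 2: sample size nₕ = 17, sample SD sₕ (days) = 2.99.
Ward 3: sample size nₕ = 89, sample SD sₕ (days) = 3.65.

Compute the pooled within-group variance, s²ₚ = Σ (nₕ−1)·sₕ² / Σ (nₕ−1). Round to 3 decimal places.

1: (5−1)·1.75² = 4·3.0625 = 12.25
2: (17−1)·2.99² = 16·8.9401 = 143.0416
3: (89−1)·3.65² = 88·13.3225 = 1172.38
Numerator = 1327.6716; denominator = Σ(nₕ−1) = 108.
s²ₚ = 1327.6716/108 = 12.29326... → 12.293.

12.293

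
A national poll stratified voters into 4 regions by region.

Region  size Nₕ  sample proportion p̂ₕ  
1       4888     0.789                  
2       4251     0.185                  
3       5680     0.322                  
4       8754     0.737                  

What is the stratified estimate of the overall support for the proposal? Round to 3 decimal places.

0.548

N = 4888 + 4251 + 5680 + 8754 = 23573.
Overall proportion = Σ (Nₕ/N)·p̂ₕ.
Σ Nₕp̂ₕ = 3856.632 + 786.435 + 1828.96 + 6451.698 = 12923.725.
12923.725 / 23573 = 0.54824... → 0.548.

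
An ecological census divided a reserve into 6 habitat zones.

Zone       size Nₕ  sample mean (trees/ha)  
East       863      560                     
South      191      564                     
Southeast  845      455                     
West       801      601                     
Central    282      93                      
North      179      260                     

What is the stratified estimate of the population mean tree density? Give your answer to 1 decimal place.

N = 863 + 191 + 845 + 801 + 282 + 179 = 3161.
Overall mean = Σ (Nₕ/N)·x̄ₕ — weight by population share, not a simple average.
Σ Nₕx̄ₕ = 863·560 + 191·564 + 845·455 + 801·601 + 282·93 + 179·260 = 483280 + 107724 + 384475 + 481401 + 26226 + 46540 = 1529646.
Divide by N: 1529646 / 3161 = 483.912... → 483.9.

483.9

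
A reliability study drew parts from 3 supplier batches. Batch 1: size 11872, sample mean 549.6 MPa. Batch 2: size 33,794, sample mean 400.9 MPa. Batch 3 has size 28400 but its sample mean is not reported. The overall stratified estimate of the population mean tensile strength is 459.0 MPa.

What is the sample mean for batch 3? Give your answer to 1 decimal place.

490.3

N = 11872 + 33794 + 28400 = 74066.
Overall total = μ·N = 459.0·74066 = 33996294.
Subtract the known strata: 11872·549.6 + 33794·400.9 = 20072865.8.
Remaining total for batch 3: 33996294 − 20072865.8 = 13923428.2.
Divide by its size: 13923428.2 / 28400 = 490.262... → 490.3.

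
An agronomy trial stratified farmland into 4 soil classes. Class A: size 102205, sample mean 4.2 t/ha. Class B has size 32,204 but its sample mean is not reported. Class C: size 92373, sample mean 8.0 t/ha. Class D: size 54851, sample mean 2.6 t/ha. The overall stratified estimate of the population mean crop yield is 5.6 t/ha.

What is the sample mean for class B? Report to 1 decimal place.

Σ Nₕx̄ₕ = N·μ, so 32204·x̄_B = 281633·5.6 − (102205·4.2 + 92373·8.0 + 54851·2.6).
= 1577144.8 − 1310857.6 = 266287.2.
x̄_B = 266287.2 / 32204 = 8.269... → 8.3.

8.3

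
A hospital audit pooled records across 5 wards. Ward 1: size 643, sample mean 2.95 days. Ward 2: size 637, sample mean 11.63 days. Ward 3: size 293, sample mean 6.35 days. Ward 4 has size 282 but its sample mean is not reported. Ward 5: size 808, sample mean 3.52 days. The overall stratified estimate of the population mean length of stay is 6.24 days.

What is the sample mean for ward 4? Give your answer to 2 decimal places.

Σ Nₕx̄ₕ = N·μ, so 282·x̄_4 = 2663·6.24 − (643·2.95 + 637·11.63 + 293·6.35 + 808·3.52).
= 16617.12 − 14009.87 = 2607.25.
x̄_4 = 2607.25 / 282 = 9.2456... → 9.25.

9.25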